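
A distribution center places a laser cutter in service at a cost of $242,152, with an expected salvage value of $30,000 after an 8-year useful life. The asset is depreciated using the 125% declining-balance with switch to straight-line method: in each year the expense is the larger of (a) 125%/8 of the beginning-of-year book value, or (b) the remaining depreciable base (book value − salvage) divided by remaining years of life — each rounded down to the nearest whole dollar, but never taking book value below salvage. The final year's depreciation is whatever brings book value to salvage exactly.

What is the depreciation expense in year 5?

Depreciable base = $242,152 − $30,000 = $212,152.
Year 1: DB = ⌊$242,152 × 125%/8⌋ = $37,836; SL = ⌊$212,152/8⌋ = $26,519 → take DB $37,836. Book value $204,316.
Year 2: DB = ⌊$204,316 × 125%/8⌋ = $31,924; SL = ⌊$174,316/7⌋ = $24,902 → take DB $31,924. Book value $172,392.
Year 3: DB = ⌊$172,392 × 125%/8⌋ = $26,936; SL = ⌊$142,392/6⌋ = $23,732 → take DB $26,936. Book value $145,456.
Year 4: DB = ⌊$145,456 × 125%/8⌋ = $22,727; SL = ⌊$115,456/5⌋ = $23,091 → take SL $23,091. Book value $122,365.
Year 5: DB = ⌊$122,365 × 125%/8⌋ = $19,119; SL = ⌊$92,365/4⌋ = $23,091 → take SL $23,091. Book value $99,274.

$23,091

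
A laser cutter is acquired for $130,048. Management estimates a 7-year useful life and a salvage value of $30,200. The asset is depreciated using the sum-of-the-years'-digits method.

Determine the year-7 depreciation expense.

$3,566

Depreciable base = $130,048 − $30,200 = $99,848.
Sum of the years' digits = 7+6+5+4+3+2+1 = 28.
Year 1: $99,848 × 7/28 = $24,962. Book value $105,086.
Year 2: $99,848 × 6/28 = $21,396. Book value $83,690.
Year 3: $99,848 × 5/28 = $17,830. Book value $65,860.
Year 4: $99,848 × 4/28 = $14,264. Book value $51,596.
Year 5: $99,848 × 3/28 = $10,698. Book value $40,898.
Year 6: $99,848 × 2/28 = $7,132. Book value $33,766.
Year 7: $99,848 × 1/28 = $3,566. Book value $30,200.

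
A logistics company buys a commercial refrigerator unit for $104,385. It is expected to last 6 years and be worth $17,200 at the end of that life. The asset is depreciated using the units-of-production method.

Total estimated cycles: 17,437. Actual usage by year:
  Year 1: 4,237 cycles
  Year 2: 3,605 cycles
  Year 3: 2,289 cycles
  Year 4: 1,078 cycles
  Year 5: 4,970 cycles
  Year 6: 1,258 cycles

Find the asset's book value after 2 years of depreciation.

Depreciable base = $104,385 − $17,200 = $87,185.
Rate = $87,185 / 17,437 cycles = $5 per cycle.
Year 1: 4,237 × $5 = $21,185. Book value $83,200.
Year 2: 3,605 × $5 = $18,025. Book value $65,175.

$65,175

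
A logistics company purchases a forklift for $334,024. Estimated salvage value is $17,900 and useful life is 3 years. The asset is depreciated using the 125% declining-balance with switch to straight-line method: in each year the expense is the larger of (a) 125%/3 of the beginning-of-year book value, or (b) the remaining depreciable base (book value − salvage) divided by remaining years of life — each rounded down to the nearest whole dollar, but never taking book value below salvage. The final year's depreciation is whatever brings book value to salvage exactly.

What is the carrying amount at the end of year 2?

$106,374

Depreciable base = $334,024 − $17,900 = $316,124.
Year 1: DB = ⌊$334,024 × 125%/3⌋ = $139,176; SL = ⌊$316,124/3⌋ = $105,374 → take DB $139,176. Book value $194,848.
Year 2: DB = ⌊$194,848 × 125%/3⌋ = $81,186; SL = ⌊$176,948/2⌋ = $88,474 → take SL $88,474. Book value $106,374.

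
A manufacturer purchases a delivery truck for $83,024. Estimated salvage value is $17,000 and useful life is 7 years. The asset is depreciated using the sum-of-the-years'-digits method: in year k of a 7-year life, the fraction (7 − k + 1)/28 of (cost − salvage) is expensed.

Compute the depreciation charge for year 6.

Depreciable base = $83,024 − $17,000 = $66,024.
Sum of the years' digits = 7+6+5+4+3+2+1 = 28.
Year 1: $66,024 × 7/28 = $16,506. Book value $66,518.
Year 2: $66,024 × 6/28 = $14,148. Book value $52,370.
Year 3: $66,024 × 5/28 = $11,790. Book value $40,580.
Year 4: $66,024 × 4/28 = $9,432. Book value $31,148.
Year 5: $66,024 × 3/28 = $7,074. Book value $24,074.
Year 6: $66,024 × 2/28 = $4,716. Book value $19,358.

$4,716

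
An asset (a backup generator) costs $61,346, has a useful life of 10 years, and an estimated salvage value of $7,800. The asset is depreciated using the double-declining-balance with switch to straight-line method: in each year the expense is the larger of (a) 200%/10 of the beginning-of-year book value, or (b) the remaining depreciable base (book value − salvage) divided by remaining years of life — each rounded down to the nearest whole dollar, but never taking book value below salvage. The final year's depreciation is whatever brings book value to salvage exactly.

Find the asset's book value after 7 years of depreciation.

Depreciable base = $61,346 − $7,800 = $53,546.
Year 1: DB = ⌊$61,346 × 200%/10⌋ = $12,269; SL = ⌊$53,546/10⌋ = $5,354 → take DB $12,269. Book value $49,077.
Year 2: DB = ⌊$49,077 × 200%/10⌋ = $9,815; SL = ⌊$41,277/9⌋ = $4,586 → take DB $9,815. Book value $39,262.
Year 3: DB = ⌊$39,262 × 200%/10⌋ = $7,852; SL = ⌊$31,462/8⌋ = $3,932 → take DB $7,852. Book value $31,410.
Year 4: DB = ⌊$31,410 × 200%/10⌋ = $6,282; SL = ⌊$23,610/7⌋ = $3,372 → take DB $6,282. Book value $25,128.
Year 5: DB = ⌊$25,128 × 200%/10⌋ = $5,025; SL = ⌊$17,328/6⌋ = $2,888 → take DB $5,025. Book value $20,103.
Year 6: DB = ⌊$20,103 × 200%/10⌋ = $4,020; SL = ⌊$12,303/5⌋ = $2,460 → take DB $4,020. Book value $16,083.
Year 7: DB = ⌊$16,083 × 200%/10⌋ = $3,216; SL = ⌊$8,283/4⌋ = $2,070 → take DB $3,216. Book value $12,867.

$12,867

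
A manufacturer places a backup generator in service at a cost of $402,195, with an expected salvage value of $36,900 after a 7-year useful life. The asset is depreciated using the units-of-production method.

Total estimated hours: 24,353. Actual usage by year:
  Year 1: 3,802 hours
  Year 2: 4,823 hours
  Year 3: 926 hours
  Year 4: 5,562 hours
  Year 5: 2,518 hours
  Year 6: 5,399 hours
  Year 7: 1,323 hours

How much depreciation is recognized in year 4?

$83,430

Depreciable base = $402,195 − $36,900 = $365,295.
Rate = $365,295 / 24,353 hours = $15 per hour.
Year 1: 3,802 × $15 = $57,030. Book value $345,165.
Year 2: 4,823 × $15 = $72,345. Book value $272,820.
Year 3: 926 × $15 = $13,890. Book value $258,930.
Year 4: 5,562 × $15 = $83,430. Book value $175,500.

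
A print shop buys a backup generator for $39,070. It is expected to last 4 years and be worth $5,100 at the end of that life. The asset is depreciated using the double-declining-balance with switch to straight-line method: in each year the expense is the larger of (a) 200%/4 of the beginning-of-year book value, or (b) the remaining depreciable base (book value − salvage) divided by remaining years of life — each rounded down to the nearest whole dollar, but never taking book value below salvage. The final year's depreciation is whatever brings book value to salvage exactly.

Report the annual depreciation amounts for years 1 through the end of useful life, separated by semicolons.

$19,535; $9,767; $4,668; $0

Depreciable base = $39,070 − $5,100 = $33,970.
Year 1: DB = ⌊$39,070 × 200%/4⌋ = $19,535; SL = ⌊$33,970/4⌋ = $8,492 → take DB $19,535. Book value $19,535.
Year 2: DB = ⌊$19,535 × 200%/4⌋ = $9,767; SL = ⌊$14,435/3⌋ = $4,811 → take DB $9,767. Book value $9,768.
Year 3: DB = ⌊$9,768 × 200%/4⌋ = $4,884; SL = ⌊$4,668/2⌋ = $2,334 → take DB $4,884, capped at $4,668. Book value $5,100.
Year 4 (final): $5,100 − $5,100 = $0. Book value $5,100.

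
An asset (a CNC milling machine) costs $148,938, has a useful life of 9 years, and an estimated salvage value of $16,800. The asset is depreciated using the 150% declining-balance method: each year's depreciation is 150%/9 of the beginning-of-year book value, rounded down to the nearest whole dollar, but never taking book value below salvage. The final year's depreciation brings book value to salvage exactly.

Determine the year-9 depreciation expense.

$17,840

Depreciable base = $148,938 − $16,800 = $132,138.
Year 1: ⌊$148,938 × 150%/9⌋ = $24,823. Book value $124,115.
Year 2: ⌊$124,115 × 150%/9⌋ = $20,685. Book value $103,430.
Year 3: ⌊$103,430 × 150%/9⌋ = $17,238. Book value $86,192.
Year 4: ⌊$86,192 × 150%/9⌋ = $14,365. Book value $71,827.
Year 5: ⌊$71,827 × 150%/9⌋ = $11,971. Book value $59,856.
Year 6: ⌊$59,856 × 150%/9⌋ = $9,976. Book value $49,880.
Year 7: ⌊$49,880 × 150%/9⌋ = $8,313. Book value $41,567.
Year 8: ⌊$41,567 × 150%/9⌋ = $6,927. Book value $34,640.
Year 9 (final): $34,640 − $16,800 = $17,840. Book value $16,800.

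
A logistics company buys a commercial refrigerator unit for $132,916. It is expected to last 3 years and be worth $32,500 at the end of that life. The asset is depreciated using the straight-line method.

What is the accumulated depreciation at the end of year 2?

$66,944

Depreciable base = $132,916 − $32,500 = $100,416.
Annual expense = $100,416 / 3 = $33,472.
End of year 1: book value $99,444.
End of year 2: book value $65,972.
Accumulated through year 2 = $132,916 − $65,972 = $66,944.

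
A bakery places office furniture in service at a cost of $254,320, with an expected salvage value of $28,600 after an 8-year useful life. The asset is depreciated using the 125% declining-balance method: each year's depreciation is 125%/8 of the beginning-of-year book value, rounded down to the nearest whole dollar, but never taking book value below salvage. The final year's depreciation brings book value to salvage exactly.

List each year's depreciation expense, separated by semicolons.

$39,737; $33,528; $28,289; $23,869; $20,140; $16,993; $14,338; $48,826

Depreciable base = $254,320 − $28,600 = $225,720.
Year 1: ⌊$254,320 × 125%/8⌋ = $39,737. Book value $214,583.
Year 2: ⌊$214,583 × 125%/8⌋ = $33,528. Book value $181,055.
Year 3: ⌊$181,055 × 125%/8⌋ = $28,289. Book value $152,766.
Year 4: ⌊$152,766 × 125%/8⌋ = $23,869. Book value $128,897.
Year 5: ⌊$128,897 × 125%/8⌋ = $20,140. Book value $108,757.
Year 6: ⌊$108,757 × 125%/8⌋ = $16,993. Book value $91,764.
Year 7: ⌊$91,764 × 125%/8⌋ = $14,338. Book value $77,426.
Year 8 (final): $77,426 − $28,600 = $48,826. Book value $28,600.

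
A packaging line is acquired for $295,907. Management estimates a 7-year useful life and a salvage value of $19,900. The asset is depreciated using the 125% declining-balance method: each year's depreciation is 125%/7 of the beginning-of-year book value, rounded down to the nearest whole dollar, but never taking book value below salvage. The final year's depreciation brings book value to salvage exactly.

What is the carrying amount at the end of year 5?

Depreciable base = $295,907 − $19,900 = $276,007.
Year 1: ⌊$295,907 × 125%/7⌋ = $52,840. Book value $243,067.
Year 2: ⌊$243,067 × 125%/7⌋ = $43,404. Book value $199,663.
Year 3: ⌊$199,663 × 125%/7⌋ = $35,654. Book value $164,009.
Year 4: ⌊$164,009 × 125%/7⌋ = $29,287. Book value $134,722.
Year 5: ⌊$134,722 × 125%/7⌋ = $24,057. Book value $110,665.

$110,665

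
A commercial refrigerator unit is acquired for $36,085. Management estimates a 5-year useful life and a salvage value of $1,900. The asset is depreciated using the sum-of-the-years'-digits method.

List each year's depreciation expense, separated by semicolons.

Depreciable base = $36,085 − $1,900 = $34,185.
Sum of the years' digits = 5+4+3+2+1 = 15.
Year 1: $34,185 × 5/15 = $11,395. Book value $24,690.
Year 2: $34,185 × 4/15 = $9,116. Book value $15,574.
Year 3: $34,185 × 3/15 = $6,837. Book value $8,737.
Year 4: $34,185 × 2/15 = $4,558. Book value $4,179.
Year 5: $34,185 × 1/15 = $2,279. Book value $1,900.

$11,395; $9,116; $6,837; $4,558; $2,279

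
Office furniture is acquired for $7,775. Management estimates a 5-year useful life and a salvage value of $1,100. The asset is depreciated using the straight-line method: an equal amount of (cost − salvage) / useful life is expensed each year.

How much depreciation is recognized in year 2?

$1,335

Depreciable base = $7,775 − $1,100 = $6,675.
Annual expense = $6,675 / 5 = $1,335.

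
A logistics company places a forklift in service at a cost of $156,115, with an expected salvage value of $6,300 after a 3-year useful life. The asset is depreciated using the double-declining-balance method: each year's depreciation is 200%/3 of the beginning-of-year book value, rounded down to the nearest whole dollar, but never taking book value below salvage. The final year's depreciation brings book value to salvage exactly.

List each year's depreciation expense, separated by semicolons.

Depreciable base = $156,115 − $6,300 = $149,815.
Year 1: ⌊$156,115 × 200%/3⌋ = $104,076. Book value $52,039.
Year 2: ⌊$52,039 × 200%/3⌋ = $34,692. Book value $17,347.
Year 3 (final): $17,347 − $6,300 = $11,047. Book value $6,300.

$104,076; $34,692; $11,047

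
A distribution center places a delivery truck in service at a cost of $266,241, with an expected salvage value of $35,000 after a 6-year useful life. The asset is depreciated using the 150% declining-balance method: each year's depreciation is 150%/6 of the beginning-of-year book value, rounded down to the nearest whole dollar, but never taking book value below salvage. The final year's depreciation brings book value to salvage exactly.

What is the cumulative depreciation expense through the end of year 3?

Depreciable base = $266,241 − $35,000 = $231,241.
Year 1: ⌊$266,241 × 150%/6⌋ = $66,560. Book value $199,681.
Year 2: ⌊$199,681 × 150%/6⌋ = $49,920. Book value $149,761.
Year 3: ⌊$149,761 × 150%/6⌋ = $37,440. Book value $112,321.
Accumulated through year 3 = $266,241 − $112,321 = $153,920.

$153,920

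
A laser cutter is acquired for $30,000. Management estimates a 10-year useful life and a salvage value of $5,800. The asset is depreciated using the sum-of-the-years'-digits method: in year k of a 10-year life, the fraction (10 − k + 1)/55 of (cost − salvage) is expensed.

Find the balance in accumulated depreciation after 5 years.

Depreciable base = $30,000 − $5,800 = $24,200.
Sum of the years' digits = 10+9+8+7+6+5+4+3+2+1 = 55.
Year 1: $24,200 × 10/55 = $4,400. Book value $25,600.
Year 2: $24,200 × 9/55 = $3,960. Book value $21,640.
Year 3: $24,200 × 8/55 = $3,520. Book value $18,120.
Year 4: $24,200 × 7/55 = $3,080. Book value $15,040.
Year 5: $24,200 × 6/55 = $2,640. Book value $12,400.
Accumulated through year 5 = $30,000 − $12,400 = $17,600.

$17,600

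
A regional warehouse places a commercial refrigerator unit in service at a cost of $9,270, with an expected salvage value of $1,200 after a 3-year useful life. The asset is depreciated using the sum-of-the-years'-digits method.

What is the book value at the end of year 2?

Depreciable base = $9,270 − $1,200 = $8,070.
Sum of the years' digits = 3+2+1 = 6.
Year 1: $8,070 × 3/6 = $4,035. Book value $5,235.
Year 2: $8,070 × 2/6 = $2,690. Book value $2,545.

$2,545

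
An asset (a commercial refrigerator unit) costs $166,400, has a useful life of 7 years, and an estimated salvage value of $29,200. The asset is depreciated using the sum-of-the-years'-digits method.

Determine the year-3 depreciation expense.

Depreciable base = $166,400 − $29,200 = $137,200.
Sum of the years' digits = 7+6+5+4+3+2+1 = 28.
Year 1: $137,200 × 7/28 = $34,300. Book value $132,100.
Year 2: $137,200 × 6/28 = $29,400. Book value $102,700.
Year 3: $137,200 × 5/28 = $24,500. Book value $78,200.

$24,500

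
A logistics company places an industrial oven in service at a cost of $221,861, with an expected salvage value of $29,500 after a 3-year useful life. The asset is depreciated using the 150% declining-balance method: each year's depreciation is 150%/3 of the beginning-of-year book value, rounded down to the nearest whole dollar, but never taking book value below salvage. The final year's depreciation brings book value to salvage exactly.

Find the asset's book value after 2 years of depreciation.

Depreciable base = $221,861 − $29,500 = $192,361.
Year 1: ⌊$221,861 × 150%/3⌋ = $110,930. Book value $110,931.
Year 2: ⌊$110,931 × 150%/3⌋ = $55,465. Book value $55,466.

$55,466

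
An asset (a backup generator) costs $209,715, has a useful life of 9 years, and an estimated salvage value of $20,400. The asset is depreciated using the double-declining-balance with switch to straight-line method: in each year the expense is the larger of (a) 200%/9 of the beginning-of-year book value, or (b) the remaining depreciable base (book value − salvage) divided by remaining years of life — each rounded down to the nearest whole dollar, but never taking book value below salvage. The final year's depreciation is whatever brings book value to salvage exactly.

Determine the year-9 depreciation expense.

Depreciable base = $209,715 − $20,400 = $189,315.
Year 1: DB = ⌊$209,715 × 200%/9⌋ = $46,603; SL = ⌊$189,315/9⌋ = $21,035 → take DB $46,603. Book value $163,112.
Year 2: DB = ⌊$163,112 × 200%/9⌋ = $36,247; SL = ⌊$142,712/8⌋ = $17,839 → take DB $36,247. Book value $126,865.
Year 3: DB = ⌊$126,865 × 200%/9⌋ = $28,192; SL = ⌊$106,465/7⌋ = $15,209 → take DB $28,192. Book value $98,673.
Year 4: DB = ⌊$98,673 × 200%/9⌋ = $21,927; SL = ⌊$78,273/6⌋ = $13,045 → take DB $21,927. Book value $76,746.
Year 5: DB = ⌊$76,746 × 200%/9⌋ = $17,054; SL = ⌊$56,346/5⌋ = $11,269 → take DB $17,054. Book value $59,692.
Year 6: DB = ⌊$59,692 × 200%/9⌋ = $13,264; SL = ⌊$39,292/4⌋ = $9,823 → take DB $13,264. Book value $46,428.
Year 7: DB = ⌊$46,428 × 200%/9⌋ = $10,317; SL = ⌊$26,028/3⌋ = $8,676 → take DB $10,317. Book value $36,111.
Year 8: DB = ⌊$36,111 × 200%/9⌋ = $8,024; SL = ⌊$15,711/2⌋ = $7,855 → take DB $8,024. Book value $28,087.
Year 9 (final): $28,087 − $20,400 = $7,687. Book value $20,400.

$7,687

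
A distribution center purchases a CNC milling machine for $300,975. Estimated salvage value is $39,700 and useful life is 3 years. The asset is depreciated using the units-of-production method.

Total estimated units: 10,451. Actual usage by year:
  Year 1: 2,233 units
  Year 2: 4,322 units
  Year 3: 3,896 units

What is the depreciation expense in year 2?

$108,050

Depreciable base = $300,975 − $39,700 = $261,275.
Rate = $261,275 / 10,451 units = $25 per unit.
Year 1: 2,233 × $25 = $55,825. Book value $245,150.
Year 2: 4,322 × $25 = $108,050. Book value $137,100.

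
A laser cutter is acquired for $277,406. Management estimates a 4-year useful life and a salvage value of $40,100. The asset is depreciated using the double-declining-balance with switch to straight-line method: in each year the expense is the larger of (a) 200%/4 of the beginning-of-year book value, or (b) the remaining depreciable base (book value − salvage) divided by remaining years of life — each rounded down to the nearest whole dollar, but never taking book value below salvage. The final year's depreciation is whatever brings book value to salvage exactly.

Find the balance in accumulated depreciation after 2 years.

$208,054

Depreciable base = $277,406 − $40,100 = $237,306.
Year 1: DB = ⌊$277,406 × 200%/4⌋ = $138,703; SL = ⌊$237,306/4⌋ = $59,326 → take DB $138,703. Book value $138,703.
Year 2: DB = ⌊$138,703 × 200%/4⌋ = $69,351; SL = ⌊$98,603/3⌋ = $32,867 → take DB $69,351. Book value $69,352.
Accumulated through year 2 = $277,406 − $69,352 = $208,054.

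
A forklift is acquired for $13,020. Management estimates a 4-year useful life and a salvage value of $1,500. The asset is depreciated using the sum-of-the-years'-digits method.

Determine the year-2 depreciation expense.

Depreciable base = $13,020 − $1,500 = $11,520.
Sum of the years' digits = 4+3+2+1 = 10.
Year 1: $11,520 × 4/10 = $4,608. Book value $8,412.
Year 2: $11,520 × 3/10 = $3,456. Book value $4,956.

$3,456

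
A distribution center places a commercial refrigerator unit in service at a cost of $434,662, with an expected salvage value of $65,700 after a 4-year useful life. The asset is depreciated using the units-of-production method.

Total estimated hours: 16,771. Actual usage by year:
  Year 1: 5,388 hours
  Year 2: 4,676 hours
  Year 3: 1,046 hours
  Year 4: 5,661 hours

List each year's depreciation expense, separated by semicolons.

$118,536; $102,872; $23,012; $124,542

Depreciable base = $434,662 − $65,700 = $368,962.
Rate = $368,962 / 16,771 hours = $22 per hour.
Year 1: 5,388 × $22 = $118,536. Book value $316,126.
Year 2: 4,676 × $22 = $102,872. Book value $213,254.
Year 3: 1,046 × $22 = $23,012. Book value $190,242.
Year 4: 5,661 × $22 = $124,542. Book value $65,700.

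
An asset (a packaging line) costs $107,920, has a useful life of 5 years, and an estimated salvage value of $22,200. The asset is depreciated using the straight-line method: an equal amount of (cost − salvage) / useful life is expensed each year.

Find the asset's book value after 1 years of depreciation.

Depreciable base = $107,920 − $22,200 = $85,720.
Annual expense = $85,720 / 5 = $17,144.
End of year 1: book value $90,776.

$90,776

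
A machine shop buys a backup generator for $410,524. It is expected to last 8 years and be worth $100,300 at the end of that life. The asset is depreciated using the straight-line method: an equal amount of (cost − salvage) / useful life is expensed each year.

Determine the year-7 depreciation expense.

Depreciable base = $410,524 − $100,300 = $310,224.
Annual expense = $310,224 / 8 = $38,778.

$38,778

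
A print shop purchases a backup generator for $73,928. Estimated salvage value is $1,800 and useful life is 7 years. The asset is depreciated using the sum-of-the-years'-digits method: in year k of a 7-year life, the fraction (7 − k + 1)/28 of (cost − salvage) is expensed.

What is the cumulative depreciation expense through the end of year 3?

$46,368

Depreciable base = $73,928 − $1,800 = $72,128.
Sum of the years' digits = 7+6+5+4+3+2+1 = 28.
Year 1: $72,128 × 7/28 = $18,032. Book value $55,896.
Year 2: $72,128 × 6/28 = $15,456. Book value $40,440.
Year 3: $72,128 × 5/28 = $12,880. Book value $27,560.
Accumulated through year 3 = $73,928 − $27,560 = $46,368.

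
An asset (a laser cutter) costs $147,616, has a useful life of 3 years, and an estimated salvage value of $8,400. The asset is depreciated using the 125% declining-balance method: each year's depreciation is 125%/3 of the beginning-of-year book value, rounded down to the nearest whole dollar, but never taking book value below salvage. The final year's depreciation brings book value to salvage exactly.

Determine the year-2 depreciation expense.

$35,879

Depreciable base = $147,616 − $8,400 = $139,216.
Year 1: ⌊$147,616 × 125%/3⌋ = $61,506. Book value $86,110.
Year 2: ⌊$86,110 × 125%/3⌋ = $35,879. Book value $50,231.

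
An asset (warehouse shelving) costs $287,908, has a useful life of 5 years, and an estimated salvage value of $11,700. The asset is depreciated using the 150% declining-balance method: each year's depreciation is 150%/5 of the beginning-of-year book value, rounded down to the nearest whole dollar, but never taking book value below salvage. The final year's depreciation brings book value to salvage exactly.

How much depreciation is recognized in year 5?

Depreciable base = $287,908 − $11,700 = $276,208.
Year 1: ⌊$287,908 × 150%/5⌋ = $86,372. Book value $201,536.
Year 2: ⌊$201,536 × 150%/5⌋ = $60,460. Book value $141,076.
Year 3: ⌊$141,076 × 150%/5⌋ = $42,322. Book value $98,754.
Year 4: ⌊$98,754 × 150%/5⌋ = $29,626. Book value $69,128.
Year 5 (final): $69,128 − $11,700 = $57,428. Book value $11,700.

$57,428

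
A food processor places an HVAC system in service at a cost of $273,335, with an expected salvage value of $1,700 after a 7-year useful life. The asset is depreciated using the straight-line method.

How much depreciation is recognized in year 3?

Depreciable base = $273,335 − $1,700 = $271,635.
Annual expense = $271,635 / 7 = $38,805.

$38,805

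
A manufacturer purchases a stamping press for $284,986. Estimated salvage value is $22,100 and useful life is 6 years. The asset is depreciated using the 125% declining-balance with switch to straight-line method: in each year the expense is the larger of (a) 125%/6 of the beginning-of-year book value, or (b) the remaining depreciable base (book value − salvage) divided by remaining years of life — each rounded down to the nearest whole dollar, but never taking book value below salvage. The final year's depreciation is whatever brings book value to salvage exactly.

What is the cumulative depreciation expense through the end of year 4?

$184,630

Depreciable base = $284,986 − $22,100 = $262,886.
Year 1: DB = ⌊$284,986 × 125%/6⌋ = $59,372; SL = ⌊$262,886/6⌋ = $43,814 → take DB $59,372. Book value $225,614.
Year 2: DB = ⌊$225,614 × 125%/6⌋ = $47,002; SL = ⌊$203,514/5⌋ = $40,702 → take DB $47,002. Book value $178,612.
Year 3: DB = ⌊$178,612 × 125%/6⌋ = $37,210; SL = ⌊$156,512/4⌋ = $39,128 → take SL $39,128. Book value $139,484.
Year 4: DB = ⌊$139,484 × 125%/6⌋ = $29,059; SL = ⌊$117,384/3⌋ = $39,128 → take SL $39,128. Book value $100,356.
Accumulated through year 4 = $284,986 − $100,356 = $184,630.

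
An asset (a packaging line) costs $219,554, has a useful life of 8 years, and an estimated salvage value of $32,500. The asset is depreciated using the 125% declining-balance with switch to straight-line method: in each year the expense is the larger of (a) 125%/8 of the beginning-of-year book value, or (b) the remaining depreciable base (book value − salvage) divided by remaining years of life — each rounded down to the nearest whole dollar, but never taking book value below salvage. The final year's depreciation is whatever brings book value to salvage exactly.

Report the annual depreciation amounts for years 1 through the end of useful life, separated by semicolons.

$34,305; $28,945; $24,422; $20,606; $19,694; $19,694; $19,694; $19,694

Depreciable base = $219,554 − $32,500 = $187,054.
Year 1: DB = ⌊$219,554 × 125%/8⌋ = $34,305; SL = ⌊$187,054/8⌋ = $23,381 → take DB $34,305. Book value $185,249.
Year 2: DB = ⌊$185,249 × 125%/8⌋ = $28,945; SL = ⌊$152,749/7⌋ = $21,821 → take DB $28,945. Book value $156,304.
Year 3: DB = ⌊$156,304 × 125%/8⌋ = $24,422; SL = ⌊$123,804/6⌋ = $20,634 → take DB $24,422. Book value $131,882.
Year 4: DB = ⌊$131,882 × 125%/8⌋ = $20,606; SL = ⌊$99,382/5⌋ = $19,876 → take DB $20,606. Book value $111,276.
Year 5: DB = ⌊$111,276 × 125%/8⌋ = $17,386; SL = ⌊$78,776/4⌋ = $19,694 → take SL $19,694. Book value $91,582.
Year 6: DB = ⌊$91,582 × 125%/8⌋ = $14,309; SL = ⌊$59,082/3⌋ = $19,694 → take SL $19,694. Book value $71,888.
Year 7: DB = ⌊$71,888 × 125%/8⌋ = $11,232; SL = ⌊$39,388/2⌋ = $19,694 → take SL $19,694. Book value $52,194.
Year 8 (final): $52,194 − $32,500 = $19,694. Book value $32,500.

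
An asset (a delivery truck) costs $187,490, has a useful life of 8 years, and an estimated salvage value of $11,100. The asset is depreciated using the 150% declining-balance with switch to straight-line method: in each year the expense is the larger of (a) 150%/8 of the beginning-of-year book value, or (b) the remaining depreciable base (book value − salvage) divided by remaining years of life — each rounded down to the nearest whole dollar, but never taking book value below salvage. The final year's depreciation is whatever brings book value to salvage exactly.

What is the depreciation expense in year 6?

$17,652

Depreciable base = $187,490 − $11,100 = $176,390.
Year 1: DB = ⌊$187,490 × 150%/8⌋ = $35,154; SL = ⌊$176,390/8⌋ = $22,048 → take DB $35,154. Book value $152,336.
Year 2: DB = ⌊$152,336 × 150%/8⌋ = $28,563; SL = ⌊$141,236/7⌋ = $20,176 → take DB $28,563. Book value $123,773.
Year 3: DB = ⌊$123,773 × 150%/8⌋ = $23,207; SL = ⌊$112,673/6⌋ = $18,778 → take DB $23,207. Book value $100,566.
Year 4: DB = ⌊$100,566 × 150%/8⌋ = $18,856; SL = ⌊$89,466/5⌋ = $17,893 → take DB $18,856. Book value $81,710.
Year 5: DB = ⌊$81,710 × 150%/8⌋ = $15,320; SL = ⌊$70,610/4⌋ = $17,652 → take SL $17,652. Book value $64,058.
Year 6: DB = ⌊$64,058 × 150%/8⌋ = $12,010; SL = ⌊$52,958/3⌋ = $17,652 → take SL $17,652. Book value $46,406.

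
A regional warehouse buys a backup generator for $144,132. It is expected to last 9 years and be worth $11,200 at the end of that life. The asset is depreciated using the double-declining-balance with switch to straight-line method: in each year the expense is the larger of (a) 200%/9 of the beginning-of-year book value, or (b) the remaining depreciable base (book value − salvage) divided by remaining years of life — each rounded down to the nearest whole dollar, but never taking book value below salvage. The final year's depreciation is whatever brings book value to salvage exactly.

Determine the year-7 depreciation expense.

$7,090

Depreciable base = $144,132 − $11,200 = $132,932.
Year 1: DB = ⌊$144,132 × 200%/9⌋ = $32,029; SL = ⌊$132,932/9⌋ = $14,770 → take DB $32,029. Book value $112,103.
Year 2: DB = ⌊$112,103 × 200%/9⌋ = $24,911; SL = ⌊$100,903/8⌋ = $12,612 → take DB $24,911. Book value $87,192.
Year 3: DB = ⌊$87,192 × 200%/9⌋ = $19,376; SL = ⌊$75,992/7⌋ = $10,856 → take DB $19,376. Book value $67,816.
Year 4: DB = ⌊$67,816 × 200%/9⌋ = $15,070; SL = ⌊$56,616/6⌋ = $9,436 → take DB $15,070. Book value $52,746.
Year 5: DB = ⌊$52,746 × 200%/9⌋ = $11,721; SL = ⌊$41,546/5⌋ = $8,309 → take DB $11,721. Book value $41,025.
Year 6: DB = ⌊$41,025 × 200%/9⌋ = $9,116; SL = ⌊$29,825/4⌋ = $7,456 → take DB $9,116. Book value $31,909.
Year 7: DB = ⌊$31,909 × 200%/9⌋ = $7,090; SL = ⌊$20,709/3⌋ = $6,903 → take DB $7,090. Book value $24,819.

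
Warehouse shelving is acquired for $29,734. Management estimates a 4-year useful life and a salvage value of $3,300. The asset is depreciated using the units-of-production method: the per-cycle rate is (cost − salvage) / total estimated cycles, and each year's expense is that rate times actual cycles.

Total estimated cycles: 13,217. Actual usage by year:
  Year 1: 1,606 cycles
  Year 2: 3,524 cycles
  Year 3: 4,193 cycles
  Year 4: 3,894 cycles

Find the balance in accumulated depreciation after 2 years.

$10,260

Depreciable base = $29,734 − $3,300 = $26,434.
Rate = $26,434 / 13,217 cycles = $2 per cycle.
Year 1: 1,606 × $2 = $3,212. Book value $26,522.
Year 2: 3,524 × $2 = $7,048. Book value $19,474.
Accumulated through year 2 = $29,734 − $19,474 = $10,260.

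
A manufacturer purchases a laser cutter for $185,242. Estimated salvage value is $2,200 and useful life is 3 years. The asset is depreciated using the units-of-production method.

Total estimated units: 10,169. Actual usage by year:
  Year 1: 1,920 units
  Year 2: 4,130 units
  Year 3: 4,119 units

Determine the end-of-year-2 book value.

$76,342

Depreciable base = $185,242 − $2,200 = $183,042.
Rate = $183,042 / 10,169 units = $18 per unit.
Year 1: 1,920 × $18 = $34,560. Book value $150,682.
Year 2: 4,130 × $18 = $74,340. Book value $76,342.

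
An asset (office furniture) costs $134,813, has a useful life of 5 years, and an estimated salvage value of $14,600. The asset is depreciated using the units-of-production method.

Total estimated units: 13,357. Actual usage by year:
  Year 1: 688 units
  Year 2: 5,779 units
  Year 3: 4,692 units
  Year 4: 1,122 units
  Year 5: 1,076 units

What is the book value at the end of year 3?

$34,382

Depreciable base = $134,813 − $14,600 = $120,213.
Rate = $120,213 / 13,357 units = $9 per unit.
Year 1: 688 × $9 = $6,192. Book value $128,621.
Year 2: 5,779 × $9 = $52,011. Book value $76,610.
Year 3: 4,692 × $9 = $42,228. Book value $34,382.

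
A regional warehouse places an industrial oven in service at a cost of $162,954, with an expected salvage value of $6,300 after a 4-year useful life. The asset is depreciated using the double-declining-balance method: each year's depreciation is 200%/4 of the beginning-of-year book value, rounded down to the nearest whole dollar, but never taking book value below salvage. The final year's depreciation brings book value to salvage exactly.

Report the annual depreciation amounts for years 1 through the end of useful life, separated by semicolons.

Depreciable base = $162,954 − $6,300 = $156,654.
Year 1: ⌊$162,954 × 200%/4⌋ = $81,477. Book value $81,477.
Year 2: ⌊$81,477 × 200%/4⌋ = $40,738. Book value $40,739.
Year 3: ⌊$40,739 × 200%/4⌋ = $20,369. Book value $20,370.
Year 4 (final): $20,370 − $6,300 = $14,070. Book value $6,300.

$81,477; $40,738; $20,369; $14,070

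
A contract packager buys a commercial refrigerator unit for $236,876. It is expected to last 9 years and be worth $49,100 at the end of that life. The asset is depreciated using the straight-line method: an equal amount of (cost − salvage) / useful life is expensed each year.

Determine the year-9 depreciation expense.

$20,864

Depreciable base = $236,876 − $49,100 = $187,776.
Annual expense = $187,776 / 9 = $20,864.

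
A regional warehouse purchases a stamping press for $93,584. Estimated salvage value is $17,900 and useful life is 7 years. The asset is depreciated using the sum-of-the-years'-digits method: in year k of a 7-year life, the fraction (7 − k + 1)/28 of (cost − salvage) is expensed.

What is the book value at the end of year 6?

Depreciable base = $93,584 − $17,900 = $75,684.
Sum of the years' digits = 7+6+5+4+3+2+1 = 28.
Year 1: $75,684 × 7/28 = $18,921. Book value $74,663.
Year 2: $75,684 × 6/28 = $16,218. Book value $58,445.
Year 3: $75,684 × 5/28 = $13,515. Book value $44,930.
Year 4: $75,684 × 4/28 = $10,812. Book value $34,118.
Year 5: $75,684 × 3/28 = $8,109. Book value $26,009.
Year 6: $75,684 × 2/28 = $5,406. Book value $20,603.

$20,603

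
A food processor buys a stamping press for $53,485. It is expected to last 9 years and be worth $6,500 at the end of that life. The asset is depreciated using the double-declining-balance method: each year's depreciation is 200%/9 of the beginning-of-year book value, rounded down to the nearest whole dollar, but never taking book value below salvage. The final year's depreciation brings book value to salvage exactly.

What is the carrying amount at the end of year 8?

Depreciable base = $53,485 − $6,500 = $46,985.
Year 1: ⌊$53,485 × 200%/9⌋ = $11,885. Book value $41,600.
Year 2: ⌊$41,600 × 200%/9⌋ = $9,244. Book value $32,356.
Year 3: ⌊$32,356 × 200%/9⌋ = $7,190. Book value $25,166.
Year 4: ⌊$25,166 × 200%/9⌋ = $5,592. Book value $19,574.
Year 5: ⌊$19,574 × 200%/9⌋ = $4,349. Book value $15,225.
Year 6: ⌊$15,225 × 200%/9⌋ = $3,383. Book value $11,842.
Year 7: ⌊$11,842 × 200%/9⌋ = $2,631. Book value $9,211.
Year 8: ⌊$9,211 × 200%/9⌋ = $2,046. Book value $7,165.

$7,165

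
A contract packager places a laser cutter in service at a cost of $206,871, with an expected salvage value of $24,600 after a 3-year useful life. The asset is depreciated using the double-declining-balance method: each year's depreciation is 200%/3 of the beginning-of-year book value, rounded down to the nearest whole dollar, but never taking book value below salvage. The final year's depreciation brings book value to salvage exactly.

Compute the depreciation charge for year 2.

$44,357

Depreciable base = $206,871 − $24,600 = $182,271.
Year 1: ⌊$206,871 × 200%/3⌋ = $137,914. Book value $68,957.
Year 2: ⌊$68,957 × 200%/3⌋ = $45,971, capped at $44,357. Book value $24,600.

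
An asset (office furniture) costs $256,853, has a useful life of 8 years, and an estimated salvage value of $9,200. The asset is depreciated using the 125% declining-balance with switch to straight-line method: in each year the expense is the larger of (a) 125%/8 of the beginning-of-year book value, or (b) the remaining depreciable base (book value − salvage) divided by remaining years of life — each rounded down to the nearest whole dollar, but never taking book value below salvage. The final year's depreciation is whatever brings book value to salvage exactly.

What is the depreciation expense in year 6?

Depreciable base = $256,853 − $9,200 = $247,653.
Year 1: DB = ⌊$256,853 × 125%/8⌋ = $40,133; SL = ⌊$247,653/8⌋ = $30,956 → take DB $40,133. Book value $216,720.
Year 2: DB = ⌊$216,720 × 125%/8⌋ = $33,862; SL = ⌊$207,520/7⌋ = $29,645 → take DB $33,862. Book value $182,858.
Year 3: DB = ⌊$182,858 × 125%/8⌋ = $28,571; SL = ⌊$173,658/6⌋ = $28,943 → take SL $28,943. Book value $153,915.
Year 4: DB = ⌊$153,915 × 125%/8⌋ = $24,049; SL = ⌊$144,715/5⌋ = $28,943 → take SL $28,943. Book value $124,972.
Year 5: DB = ⌊$124,972 × 125%/8⌋ = $19,526; SL = ⌊$115,772/4⌋ = $28,943 → take SL $28,943. Book value $96,029.
Year 6: DB = ⌊$96,029 × 125%/8⌋ = $15,004; SL = ⌊$86,829/3⌋ = $28,943 → take SL $28,943. Book value $67,086.

$28,943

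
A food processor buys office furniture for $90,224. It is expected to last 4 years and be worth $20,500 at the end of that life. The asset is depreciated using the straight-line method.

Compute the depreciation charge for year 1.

$17,431

Depreciable base = $90,224 − $20,500 = $69,724.
Annual expense = $69,724 / 4 = $17,431.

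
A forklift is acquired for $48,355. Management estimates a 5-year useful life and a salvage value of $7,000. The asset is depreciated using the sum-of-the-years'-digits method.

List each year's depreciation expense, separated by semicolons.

Depreciable base = $48,355 − $7,000 = $41,355.
Sum of the years' digits = 5+4+3+2+1 = 15.
Year 1: $41,355 × 5/15 = $13,785. Book value $34,570.
Year 2: $41,355 × 4/15 = $11,028. Book value $23,542.
Year 3: $41,355 × 3/15 = $8,271. Book value $15,271.
Year 4: $41,355 × 2/15 = $5,514. Book value $9,757.
Year 5: $41,355 × 1/15 = $2,757. Book value $7,000.

$13,785; $11,028; $8,271; $5,514; $2,757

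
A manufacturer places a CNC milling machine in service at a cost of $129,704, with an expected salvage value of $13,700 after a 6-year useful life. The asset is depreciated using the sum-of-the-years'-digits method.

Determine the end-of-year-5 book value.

Depreciable base = $129,704 − $13,700 = $116,004.
Sum of the years' digits = 6+5+4+3+2+1 = 21.
Year 1: $116,004 × 6/21 = $33,144. Book value $96,560.
Year 2: $116,004 × 5/21 = $27,620. Book value $68,940.
Year 3: $116,004 × 4/21 = $22,096. Book value $46,844.
Year 4: $116,004 × 3/21 = $16,572. Book value $30,272.
Year 5: $116,004 × 2/21 = $11,048. Book value $19,224.

$19,224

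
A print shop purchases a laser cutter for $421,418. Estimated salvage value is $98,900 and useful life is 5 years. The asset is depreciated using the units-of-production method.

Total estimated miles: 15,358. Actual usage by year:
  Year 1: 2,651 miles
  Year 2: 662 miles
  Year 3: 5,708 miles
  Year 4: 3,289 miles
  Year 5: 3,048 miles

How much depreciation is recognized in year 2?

Depreciable base = $421,418 − $98,900 = $322,518.
Rate = $322,518 / 15,358 miles = $21 per mile.
Year 1: 2,651 × $21 = $55,671. Book value $365,747.
Year 2: 662 × $21 = $13,902. Book value $351,845.

$13,902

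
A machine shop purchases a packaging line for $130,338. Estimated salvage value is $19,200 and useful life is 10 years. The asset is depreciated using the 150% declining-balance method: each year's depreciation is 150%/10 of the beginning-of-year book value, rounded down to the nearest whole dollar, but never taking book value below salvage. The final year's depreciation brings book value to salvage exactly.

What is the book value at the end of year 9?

Depreciable base = $130,338 − $19,200 = $111,138.
Year 1: ⌊$130,338 × 150%/10⌋ = $19,550. Book value $110,788.
Year 2: ⌊$110,788 × 150%/10⌋ = $16,618. Book value $94,170.
Year 3: ⌊$94,170 × 150%/10⌋ = $14,125. Book value $80,045.
Year 4: ⌊$80,045 × 150%/10⌋ = $12,006. Book value $68,039.
Year 5: ⌊$68,039 × 150%/10⌋ = $10,205. Book value $57,834.
Year 6: ⌊$57,834 × 150%/10⌋ = $8,675. Book value $49,159.
Year 7: ⌊$49,159 × 150%/10⌋ = $7,373. Book value $41,786.
Year 8: ⌊$41,786 × 150%/10⌋ = $6,267. Book value $35,519.
Year 9: ⌊$35,519 × 150%/10⌋ = $5,327. Book value $30,192.

$30,192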